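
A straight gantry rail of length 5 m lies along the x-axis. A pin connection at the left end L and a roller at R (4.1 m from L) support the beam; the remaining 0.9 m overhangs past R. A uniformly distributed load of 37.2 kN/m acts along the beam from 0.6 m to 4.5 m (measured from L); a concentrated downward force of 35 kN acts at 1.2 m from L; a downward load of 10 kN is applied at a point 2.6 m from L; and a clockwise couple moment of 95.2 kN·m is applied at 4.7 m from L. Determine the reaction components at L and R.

Resultant of the distributed load: 37.2 × 3.9 = 145.08 kN at 2.55 m from L.
Taking moments about L: R_y·4.1 − (37.2·3.9)·2.55 − 35·1.2 − 10·2.6 − 95.2 = 0 → R_y = 533.154/4.1 = 130.038 ≈ 130.0 kN.
ΣF_y = 0: L_y + 130.038 − 37.2·3.9 − 35 − 10 = 0 → L_y = 60.04 kN.
ΣF_x = 0: no horizontal applied forces, so L_x = 0.

L_x = 0, L_y = 60.04 kN, R_y = 130.0 kN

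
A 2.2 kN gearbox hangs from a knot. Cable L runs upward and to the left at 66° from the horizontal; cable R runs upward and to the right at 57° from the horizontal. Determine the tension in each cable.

T_L = 1.429 kN, T_R = 1.067 kN

ΣF_x = 0: −T_L·cos66° + T_R·cos57° = 0 → T_R = 0.7468·T_L.
ΣF_y = 0: T_L·sin66° + T_R·sin57° = 2.2.
Substitute: T_L·(0.913545 + 0.7468·0.838671) = 2.2 → T_L = 1.4287 ≈ 1.429 kN.
Then T_R = 0.7468 × 1.4287 = 1.067 kN.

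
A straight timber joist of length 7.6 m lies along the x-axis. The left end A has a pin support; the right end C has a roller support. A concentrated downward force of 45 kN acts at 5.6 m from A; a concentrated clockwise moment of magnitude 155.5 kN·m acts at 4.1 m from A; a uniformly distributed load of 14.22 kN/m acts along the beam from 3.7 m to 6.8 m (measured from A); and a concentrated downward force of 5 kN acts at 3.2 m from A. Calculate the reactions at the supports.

Resultant of the distributed load: 14.22 × 3.1 = 44.082 kN at 5.25 m from A.
ΣM about A: C_y·7.6 − 45·5.6 − 155.5 − (14.22·3.1)·5.25 − 5·3.2 = 0 → C_y = 654.9305/7.6 = 86.1751 ≈ 86.18 kN.
ΣF_y = 0: A_y + 86.1751 − 45 − 14.22·3.1 − 5 = 0 → A_y = 7.907 kN.
ΣF_x = 0: no horizontal applied forces, so A_x = 0.

A_x = 0, A_y = 7.907 kN, C_y = 86.18 kN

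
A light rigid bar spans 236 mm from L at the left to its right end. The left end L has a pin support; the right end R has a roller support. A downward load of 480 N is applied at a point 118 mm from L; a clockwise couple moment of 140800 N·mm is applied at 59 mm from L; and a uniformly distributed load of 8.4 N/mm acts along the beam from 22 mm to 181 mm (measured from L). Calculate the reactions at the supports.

Resultant of the distributed load: 8.4 × 159 = 1335.6 N at 101.5 mm from L.
Moments about L: R_y·236 − 480·118 − 140800 − (8.4·159)·101.5 = 0 → R_y = 333003.4/236 = 1411.03 ≈ 1411 N.
ΣF_y = 0: L_y + 1411.03 − 480 − 8.4·159 = 0 → L_y = 404.6 N.
ΣF_x = 0: no horizontal applied forces, so L_x = 0.

L_x = 0, L_y = 404.6 N, R_y = 1411 N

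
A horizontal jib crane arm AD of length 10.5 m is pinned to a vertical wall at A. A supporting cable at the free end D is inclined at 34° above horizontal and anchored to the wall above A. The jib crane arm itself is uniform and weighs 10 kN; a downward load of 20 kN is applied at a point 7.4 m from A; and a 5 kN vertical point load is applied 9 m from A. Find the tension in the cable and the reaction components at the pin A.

T = 41.81 kN, A_x = 34.66 kN, A_y = 11.62 kN

ΣM about A: T·sin34°·10.5 − 10·5.25 − 20·7.4 − 5·9 = 0 → T = 245.5/(10.5·0.559193) = 41.812 ≈ 41.81 kN.
ΣF_x = 0: A_x − T·cos34° = 0 → A_x = 41.812 × 0.829038 = 34.66 kN.
ΣF_y = 0: A_y + T·sin34° − 10 − 20 − 5 = 0 → A_y = 35 − 41.812 × 0.559193 = 11.62 kN.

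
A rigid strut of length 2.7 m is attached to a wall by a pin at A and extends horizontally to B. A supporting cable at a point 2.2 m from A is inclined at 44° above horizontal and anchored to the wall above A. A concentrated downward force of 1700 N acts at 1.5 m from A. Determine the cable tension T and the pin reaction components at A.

ΣM about A: T·sin44°·2.2 − 1700·1.5 = 0 → T = 2550/(2.2·0.694658) = 1668.58 ≈ 1669 N.
ΣF_x = 0: A_x − T·cos44° = 0 → A_x = 1668.58 × 0.71934 = 1200 N.
ΣF_y = 0: A_y + T·sin44° − 1700 = 0 → A_y = 1700 − 1668.58 × 0.694658 = 540.9 N.

T = 1669 N, A_x = 1200 N, A_y = 540.9 N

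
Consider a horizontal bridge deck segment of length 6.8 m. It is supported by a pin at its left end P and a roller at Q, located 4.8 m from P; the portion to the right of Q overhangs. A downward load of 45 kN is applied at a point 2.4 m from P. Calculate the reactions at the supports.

Taking moments about P: Q_y·4.8 − 45·2.4 = 0 → Q_y = 108/4.8 = 22.50 kN.
ΣF_y = 0: P_y + 22.5 − 45 = 0 → P_y = 22.50 kN.
ΣF_x = 0: no horizontal applied forces, so P_x = 0.

P_x = 0, P_y = 22.50 kN, Q_y = 22.50 kN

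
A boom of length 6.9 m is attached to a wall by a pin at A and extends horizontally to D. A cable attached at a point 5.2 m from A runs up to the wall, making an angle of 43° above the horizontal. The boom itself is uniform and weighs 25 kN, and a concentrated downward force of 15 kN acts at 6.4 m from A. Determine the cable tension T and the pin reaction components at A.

T = 51.39 kN, A_x = 37.58 kN, A_y = 4.952 kN

ΣM about A: T·sin43°·5.2 − 25·3.45 − 15·6.4 = 0 → T = 182.25/(5.2·0.681998) = 51.3903 ≈ 51.39 kN.
ΣF_x = 0: A_x − T·cos43° = 0 → A_x = 51.3903 × 0.731354 = 37.58 kN.
ΣF_y = 0: A_y + T·sin43° − 25 − 15 = 0 → A_y = 40 − 51.3903 × 0.681998 = 4.952 kN.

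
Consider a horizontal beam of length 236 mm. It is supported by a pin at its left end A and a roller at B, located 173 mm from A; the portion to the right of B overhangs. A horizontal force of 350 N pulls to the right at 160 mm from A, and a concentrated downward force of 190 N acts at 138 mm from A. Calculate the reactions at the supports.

ΣM about A: B_y·173 − 190·138 = 0 → B_y = 26220/173 = 151.561 ≈ 151.6 N.
ΣF_y = 0: A_y + 151.561 − 190 = 0 → A_y = 38.44 N.
ΣF_x = 0: A_x + 350 = 0 → A_x = -350.0 N.

A_x = -350.0 N, A_y = 38.44 N, B_y = 151.6 N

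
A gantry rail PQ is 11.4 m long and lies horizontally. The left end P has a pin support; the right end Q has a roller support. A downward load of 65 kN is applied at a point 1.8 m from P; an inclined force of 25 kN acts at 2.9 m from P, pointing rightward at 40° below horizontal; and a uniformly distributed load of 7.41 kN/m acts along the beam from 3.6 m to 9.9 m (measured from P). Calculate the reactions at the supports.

P_x = -19.15 kN, P_y = 85.76 kN, Q_y = 41.99 kN

Resultant of the distributed load: 7.41 × 6.3 = 46.683 kN at 6.75 m from P.
Taking moments about P: Q_y·11.4 − 65·1.8 − 25·sin40°·2.9 − (7.41·6.3)·6.75 = 0 → Q_y = 478.712/11.4 = 41.9923 ≈ 41.99 kN.
ΣF_y = 0: P_y + 41.9923 − 65 − 25·sin40° − 7.41·6.3 = 0 → P_y = 85.76 kN.
ΣF_x = 0: P_x + 25·cos40° = 0 → P_x = -19.15 kN.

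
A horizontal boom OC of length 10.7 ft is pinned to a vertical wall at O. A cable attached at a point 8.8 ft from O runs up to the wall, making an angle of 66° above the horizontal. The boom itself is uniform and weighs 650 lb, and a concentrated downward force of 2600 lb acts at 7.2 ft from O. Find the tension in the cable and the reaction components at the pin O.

ΣM about O: T·sin66°·8.8 − 650·5.35 − 2600·7.2 = 0 → T = 22197.5/(8.8·0.913545) = 2761.16 ≈ 2761 lb.
ΣF_x = 0: O_x − T·cos66° = 0 → O_x = 2761.16 × 0.406737 = 1123 lb.
ΣF_y = 0: O_y + T·sin66° − 650 − 2600 = 0 → O_y = 3250 − 2761.16 × 0.913545 = 727.6 lb.

T = 2761 lb, O_x = 1123 lb, O_y = 727.6 lb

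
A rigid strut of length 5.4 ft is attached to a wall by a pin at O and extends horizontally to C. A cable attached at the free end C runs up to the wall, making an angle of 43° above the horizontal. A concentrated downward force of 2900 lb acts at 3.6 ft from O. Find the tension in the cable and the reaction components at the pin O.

T = 2835 lb, O_x = 2073 lb, O_y = 966.7 lb

ΣM about O: T·sin43°·5.4 − 2900·3.6 = 0 → T = 10440/(5.4·0.681998) = 2834.81 ≈ 2835 lb.
ΣF_x = 0: O_x − T·cos43° = 0 → O_x = 2834.81 × 0.731354 = 2073 lb.
ΣF_y = 0: O_y + T·sin43° − 2900 = 0 → O_y = 2900 − 2834.81 × 0.681998 = 966.7 lb.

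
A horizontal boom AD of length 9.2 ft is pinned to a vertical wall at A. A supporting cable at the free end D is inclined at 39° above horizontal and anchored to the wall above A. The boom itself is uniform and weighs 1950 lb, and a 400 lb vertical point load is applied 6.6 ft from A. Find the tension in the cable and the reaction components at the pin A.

ΣM about A: T·sin39°·9.2 − 1950·4.6 − 400·6.6 = 0 → T = 11610/(9.2·0.62932) = 2005.27 ≈ 2005 lb.
ΣF_x = 0: A_x − T·cos39° = 0 → A_x = 2005.27 × 0.777146 = 1558 lb.
ΣF_y = 0: A_y + T·sin39° − 1950 − 400 = 0 → A_y = 2350 − 2005.27 × 0.62932 = 1088 lb.

T = 2005 lb, A_x = 1558 lb, A_y = 1088 lb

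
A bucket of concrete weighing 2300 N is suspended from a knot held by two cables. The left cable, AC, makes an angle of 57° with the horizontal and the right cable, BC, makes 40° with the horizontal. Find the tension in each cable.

ΣF_x = 0: −T_AC·cos57° + T_BC·cos40° = 0 → T_BC = 0.710976·T_AC.
ΣF_y = 0: T_AC·sin57° + T_BC·sin40° = 2300.
Substitute: T_AC·(0.838671 + 0.710976·0.642788) = 2300 → T_AC = 1775.13 ≈ 1775 N.
Then T_BC = 0.710976 × 1775.13 = 1262 N.

T_AC = 1775 N, T_BC = 1262 N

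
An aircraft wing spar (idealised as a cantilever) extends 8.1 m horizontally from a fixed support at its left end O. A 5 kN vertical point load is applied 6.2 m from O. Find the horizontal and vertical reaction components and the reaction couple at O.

O_x = 0, O_y = 5.000 kN, M_O = 31.00 kN·m

ΣF_x = 0: O_x = 0.
ΣF_y = 0: O_y − 5 = 0 → O_y = 5.000 kN.
ΣM about O: M_O − 5·6.2 = 0 → M_O = 31.00 kN·m.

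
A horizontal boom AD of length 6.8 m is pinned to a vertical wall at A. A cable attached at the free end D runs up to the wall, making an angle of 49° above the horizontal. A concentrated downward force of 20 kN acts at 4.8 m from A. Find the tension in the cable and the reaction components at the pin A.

ΣM about A: T·sin49°·6.8 − 20·4.8 = 0 → T = 96/(6.8·0.75471) = 18.7061 ≈ 18.71 kN.
ΣF_x = 0: A_x − T·cos49° = 0 → A_x = 18.7061 × 0.656059 = 12.27 kN.
ΣF_y = 0: A_y + T·sin49° − 20 = 0 → A_y = 20 − 18.7061 × 0.75471 = 5.882 kN.

T = 18.71 kN, A_x = 12.27 kN, A_y = 5.882 kN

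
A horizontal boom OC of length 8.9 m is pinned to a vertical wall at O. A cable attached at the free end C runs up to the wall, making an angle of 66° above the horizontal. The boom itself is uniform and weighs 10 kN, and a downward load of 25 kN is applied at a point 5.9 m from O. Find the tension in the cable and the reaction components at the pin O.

ΣM about O: T·sin66°·8.9 − 10·4.45 − 25·5.9 = 0 → T = 192/(8.9·0.913545) = 23.6146 ≈ 23.61 kN.
ΣF_x = 0: O_x − T·cos66° = 0 → O_x = 23.6146 × 0.406737 = 9.605 kN.
ΣF_y = 0: O_y + T·sin66° − 10 − 25 = 0 → O_y = 35 − 23.6146 × 0.913545 = 13.43 kN.

T = 23.61 kN, O_x = 9.605 kN, O_y = 13.43 kN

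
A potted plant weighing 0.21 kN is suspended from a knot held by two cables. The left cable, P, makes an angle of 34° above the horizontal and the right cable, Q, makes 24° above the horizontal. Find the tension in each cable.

T_P = 0.2262 kN, T_Q = 0.2053 kN

ΣF_x = 0: −T_P·cos34° + T_Q·cos24° = 0 → T_Q = 0.907495·T_P.
ΣF_y = 0: T_P·sin34° + T_Q·sin24° = 0.21.
Substitute: T_P·(0.559193 + 0.907495·0.406737) = 0.21 → T_P = 0.226219 ≈ 0.2262 kN.
Then T_Q = 0.907495 × 0.226219 = 0.2053 kN.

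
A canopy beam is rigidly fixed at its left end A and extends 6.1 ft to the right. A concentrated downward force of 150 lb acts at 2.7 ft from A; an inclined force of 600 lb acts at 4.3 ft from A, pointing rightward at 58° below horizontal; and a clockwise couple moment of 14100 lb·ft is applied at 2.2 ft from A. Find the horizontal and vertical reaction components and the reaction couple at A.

ΣF_x = 0: A_x + 600·cos58° = 0 → A_x = -318.0 lb.
ΣF_y = 0: A_y − 150 − 600·sin58° = 0 → A_y = 658.8 lb.
ΣM about A: M_A − 150·2.7 − 600·sin58°·4.3 − 14100 = 0 → M_A = 16690 lb·ft.

A_x = -318.0 lb, A_y = 658.8 lb, M_A = 16690 lb·ft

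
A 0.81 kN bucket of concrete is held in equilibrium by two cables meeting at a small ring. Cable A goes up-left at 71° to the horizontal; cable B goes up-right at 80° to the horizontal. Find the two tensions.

ΣF_x = 0: −T_A·cos71° + T_B·cos80° = 0 → T_B = 1.87487·T_A.
ΣF_y = 0: T_A·sin71° + T_B·sin80° = 0.81.
Substitute: T_A·(0.945519 + 1.87487·0.984808) = 0.81 → T_A = 0.290124 ≈ 0.2901 kN.
Then T_B = 1.87487 × 0.290124 = 0.5439 kN.

T_A = 0.2901 kN, T_B = 0.5439 kN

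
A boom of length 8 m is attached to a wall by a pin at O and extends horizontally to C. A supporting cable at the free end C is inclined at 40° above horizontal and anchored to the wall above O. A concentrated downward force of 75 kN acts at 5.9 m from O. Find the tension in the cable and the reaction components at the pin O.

T = 86.05 kN, O_x = 65.92 kN, O_y = 19.69 kN

ΣM about O: T·sin40°·8 − 75·5.9 = 0 → T = 442.5/(8·0.642788) = 86.0509 ≈ 86.05 kN.
ΣF_x = 0: O_x − T·cos40° = 0 → O_x = 86.0509 × 0.766044 = 65.92 kN.
ΣF_y = 0: O_y + T·sin40° − 75 = 0 → O_y = 75 − 86.0509 × 0.642788 = 19.69 kN.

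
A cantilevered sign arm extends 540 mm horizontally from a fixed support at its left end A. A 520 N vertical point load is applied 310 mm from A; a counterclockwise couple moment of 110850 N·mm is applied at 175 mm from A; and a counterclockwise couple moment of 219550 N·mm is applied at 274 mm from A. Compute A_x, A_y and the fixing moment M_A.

ΣF_x = 0: A_x = 0.
ΣF_y = 0: A_y − 520 = 0 → A_y = 520.0 N.
ΣM about A: M_A − 520·310 + 110850 + 219550 = 0 → M_A = -169200 N·mm.

A_x = 0, A_y = 520.0 N, M_A = -169200 N·mm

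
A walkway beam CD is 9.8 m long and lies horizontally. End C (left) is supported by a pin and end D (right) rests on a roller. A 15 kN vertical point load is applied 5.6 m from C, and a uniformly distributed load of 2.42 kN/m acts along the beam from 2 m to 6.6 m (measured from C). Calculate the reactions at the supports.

C_x = 0, C_y = 12.68 kN, D_y = 13.46 kN

Resultant of the distributed load: 2.42 × 4.6 = 11.132 kN at 4.3 m from C.
Taking moments about C: D_y·9.8 − 15·5.6 − (2.42·4.6)·4.3 = 0 → D_y = 131.8676/9.8 = 13.4559 ≈ 13.46 kN.
ΣF_y = 0: C_y + 13.4559 − 15 − 2.42·4.6 = 0 → C_y = 12.68 kN.
ΣF_x = 0: no horizontal applied forces, so C_x = 0.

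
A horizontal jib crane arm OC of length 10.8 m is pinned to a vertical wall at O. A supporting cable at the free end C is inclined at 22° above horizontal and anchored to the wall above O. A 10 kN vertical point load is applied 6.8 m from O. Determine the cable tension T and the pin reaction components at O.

ΣM about O: T·sin22°·10.8 − 10·6.8 = 0 → T = 68/(10.8·0.374607) = 16.8077 ≈ 16.81 kN.
ΣF_x = 0: O_x − T·cos22° = 0 → O_x = 16.8077 × 0.927184 = 15.58 kN.
ΣF_y = 0: O_y + T·sin22° − 10 = 0 → O_y = 10 − 16.8077 × 0.374607 = 3.704 kN.

T = 16.81 kN, O_x = 15.58 kN, O_y = 3.704 kN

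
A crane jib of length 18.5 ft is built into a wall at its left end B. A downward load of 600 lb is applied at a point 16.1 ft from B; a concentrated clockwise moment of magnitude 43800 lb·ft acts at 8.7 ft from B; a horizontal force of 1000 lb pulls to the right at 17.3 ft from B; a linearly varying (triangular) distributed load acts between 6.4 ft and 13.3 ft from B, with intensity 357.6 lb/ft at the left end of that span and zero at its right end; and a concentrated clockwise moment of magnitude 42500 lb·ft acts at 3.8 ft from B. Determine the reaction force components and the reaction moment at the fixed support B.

Resultant of the triangular load: ½ × 357.6 × 6.9 = 1233.72 lb, acting at 8.7 ft from B (one-third of the span from the peak).
ΣF_x = 0: B_x + 1000 = 0 → B_x = -1000 lb.
ΣF_y = 0: B_y − 600 − ½·357.6·6.9 = 0 → B_y = 1834 lb.
ΣM about B: M_B − 600·16.1 − 43800 − (½·357.6·6.9)·8.7 − 42500 = 0 → M_B = 106700 lb·ft.

B_x = -1000 lb, B_y = 1834 lb, M_B = 106700 lb·ft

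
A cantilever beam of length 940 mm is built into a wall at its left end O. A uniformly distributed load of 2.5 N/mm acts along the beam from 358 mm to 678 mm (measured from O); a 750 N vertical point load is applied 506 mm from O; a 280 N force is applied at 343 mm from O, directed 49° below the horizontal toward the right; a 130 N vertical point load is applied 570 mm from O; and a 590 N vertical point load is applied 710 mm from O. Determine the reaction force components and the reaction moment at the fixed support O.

O_x = -183.7 N, O_y = 2481 N, M_O = 1359000 N·mm

Resultant of the distributed load: 2.5 × 320 = 800 N at 518 mm from O.
ΣF_x = 0: O_x + 280·cos49° = 0 → O_x = -183.7 N.
ΣF_y = 0: O_y − 2.5·320 − 750 − 280·sin49° − 130 − 590 = 0 → O_y = 2481 N.
ΣM about O: M_O − (2.5·320)·518 − 750·506 − 280·sin49°·343 − 130·570 − 590·710 = 0 → M_O = 1359000 N·mm.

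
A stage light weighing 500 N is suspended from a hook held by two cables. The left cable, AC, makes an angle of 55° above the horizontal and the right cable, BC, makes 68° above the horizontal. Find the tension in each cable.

ΣF_x = 0: −T_AC·cos55° + T_BC·cos68° = 0 → T_BC = 1.53114·T_AC.
ΣF_y = 0: T_AC·sin55° + T_BC·sin68° = 500.
Substitute: T_AC·(0.819152 + 1.53114·0.927184) = 500 → T_AC = 223.334 ≈ 223.3 N.
Then T_BC = 1.53114 × 223.334 = 342.0 N.

T_AC = 223.3 N, T_BC = 342.0 N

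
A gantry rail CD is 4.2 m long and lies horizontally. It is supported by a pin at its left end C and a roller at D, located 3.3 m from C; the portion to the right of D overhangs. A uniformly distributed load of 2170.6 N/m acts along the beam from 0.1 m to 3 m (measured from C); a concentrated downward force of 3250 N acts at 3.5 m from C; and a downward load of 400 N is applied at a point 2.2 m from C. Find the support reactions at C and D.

C_x = 0, C_y = 3274 N, D_y = 6670 N

Resultant of the distributed load: 2170.6 × 2.9 = 6294.74 N at 1.55 m from C.
ΣM about C: D_y·3.3 − (2170.6·2.9)·1.55 − 3250·3.5 − 400·2.2 = 0 → D_y = 22011.847/3.3 = 6670.26 ≈ 6670 N.
ΣF_y = 0: C_y + 6670.26 − 2170.6·2.9 − 3250 − 400 = 0 → C_y = 3274 N.
ΣF_x = 0: no horizontal applied forces, so C_x = 0.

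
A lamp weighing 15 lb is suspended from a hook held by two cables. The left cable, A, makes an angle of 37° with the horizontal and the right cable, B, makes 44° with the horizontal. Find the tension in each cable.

ΣF_x = 0: −T_A·cos37° + T_B·cos44° = 0 → T_B = 1.11023·T_A.
ΣF_y = 0: T_A·sin37° + T_B·sin44° = 15.
Substitute: T_A·(0.601815 + 1.11023·0.694658) = 15 → T_A = 10.9246 ≈ 10.92 lb.
Then T_B = 1.11023 × 10.9246 = 12.13 lb.

T_A = 10.92 lb, T_B = 12.13 lb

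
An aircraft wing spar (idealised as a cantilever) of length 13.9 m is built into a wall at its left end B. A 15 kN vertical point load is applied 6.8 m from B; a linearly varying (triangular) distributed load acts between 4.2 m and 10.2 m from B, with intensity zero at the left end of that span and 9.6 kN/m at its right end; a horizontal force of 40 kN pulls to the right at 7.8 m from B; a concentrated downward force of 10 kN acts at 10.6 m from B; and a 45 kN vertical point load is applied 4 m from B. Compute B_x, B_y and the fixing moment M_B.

B_x = -40.00 kN, B_y = 98.80 kN, M_B = 624.2 kN·m

Resultant of the triangular load: ½ × 9.6 × 6 = 28.8 kN, acting at 8.2 m from B (one-third of the span from the peak).
ΣF_x = 0: B_x + 40 = 0 → B_x = -40.00 kN.
ΣF_y = 0: B_y − 15 − ½·9.6·6 − 10 − 45 = 0 → B_y = 98.80 kN.
ΣM about B: M_B − 15·6.8 − (½·9.6·6)·8.2 − 10·10.6 − 45·4 = 0 → M_B = 624.2 kN·m.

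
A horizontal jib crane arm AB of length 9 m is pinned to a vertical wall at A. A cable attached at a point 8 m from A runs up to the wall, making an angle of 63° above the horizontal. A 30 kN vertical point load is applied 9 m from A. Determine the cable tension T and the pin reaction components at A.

T = 37.88 kN, A_x = 17.20 kN, A_y = -3.750 kN

ΣM about A: T·sin63°·8 − 30·9 = 0 → T = 270/(8·0.891007) = 37.8785 ≈ 37.88 kN.
ΣF_x = 0: A_x − T·cos63° = 0 → A_x = 37.8785 × 0.45399 = 17.20 kN.
ΣF_y = 0: A_y + T·sin63° − 30 = 0 → A_y = 30 − 37.8785 × 0.891007 = -3.750 kN.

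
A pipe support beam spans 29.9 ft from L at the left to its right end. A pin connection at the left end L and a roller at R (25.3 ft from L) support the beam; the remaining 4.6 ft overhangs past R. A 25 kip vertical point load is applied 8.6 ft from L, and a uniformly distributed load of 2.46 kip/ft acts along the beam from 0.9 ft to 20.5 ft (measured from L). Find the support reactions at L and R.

L_x = 0, L_y = 44.33 kip, R_y = 28.89 kip

Resultant of the distributed load: 2.46 × 19.6 = 48.216 kip at 10.7 ft from L.
ΣM about L: R_y·25.3 − 25·8.6 − (2.46·19.6)·10.7 = 0 → R_y = 730.9112/25.3 = 28.8898 ≈ 28.89 kip.
ΣF_y = 0: L_y + 28.8898 − 25 − 2.46·19.6 = 0 → L_y = 44.33 kip.
ΣF_x = 0: no horizontal applied forces, so L_x = 0.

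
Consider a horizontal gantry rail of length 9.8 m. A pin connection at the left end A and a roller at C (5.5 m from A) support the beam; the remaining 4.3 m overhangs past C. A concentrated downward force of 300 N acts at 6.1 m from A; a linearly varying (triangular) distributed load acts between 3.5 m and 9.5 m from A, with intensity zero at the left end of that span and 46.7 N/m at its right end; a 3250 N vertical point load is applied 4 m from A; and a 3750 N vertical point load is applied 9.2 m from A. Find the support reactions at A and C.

Resultant of the triangular load: ½ × 46.7 × 6 = 140.1 N, acting at 7.5 m from A (one-third of the span from the peak).
Moments about A: C_y·5.5 − 300·6.1 − (½·46.7·6)·7.5 − 3250·4 − 3750·9.2 = 0 → C_y = 50380.75/5.5 = 9160.14 ≈ 9160 N.
ΣF_y = 0: A_y + 9160.14 − 300 − ½·46.7·6 − 3250 − 3750 = 0 → A_y = -1720 N.
ΣF_x = 0: no horizontal applied forces, so A_x = 0.

A_x = 0, A_y = -1720 N, C_y = 9160 N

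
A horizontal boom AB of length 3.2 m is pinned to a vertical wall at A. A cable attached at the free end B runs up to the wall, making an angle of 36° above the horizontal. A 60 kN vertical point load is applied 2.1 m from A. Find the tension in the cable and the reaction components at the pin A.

ΣM about A: T·sin36°·3.2 − 60·2.1 = 0 → T = 126/(3.2·0.587785) = 66.9888 ≈ 66.99 kN.
ΣF_x = 0: A_x − T·cos36° = 0 → A_x = 66.9888 × 0.809017 = 54.20 kN.
ΣF_y = 0: A_y + T·sin36° − 60 = 0 → A_y = 60 − 66.9888 × 0.587785 = 20.62 kN.

T = 66.99 kN, A_x = 54.20 kN, A_y = 20.62 kN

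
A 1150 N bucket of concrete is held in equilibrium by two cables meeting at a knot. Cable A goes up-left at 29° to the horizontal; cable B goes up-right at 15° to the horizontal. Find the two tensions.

T_A = 1599 N, T_B = 1448 N

ΣF_x = 0: −T_A·cos29° + T_B·cos15° = 0 → T_B = 0.905473·T_A.
ΣF_y = 0: T_A·sin29° + T_B·sin15° = 1150.
Substitute: T_A·(0.48481 + 0.905473·0.258819) = 1150 → T_A = 1599.08 ≈ 1599 N.
Then T_B = 0.905473 × 1599.08 = 1448 N.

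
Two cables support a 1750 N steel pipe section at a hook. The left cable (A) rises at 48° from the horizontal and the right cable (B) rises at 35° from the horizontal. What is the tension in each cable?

T_A = 1444 N, T_B = 1180 N

ΣF_x = 0: −T_A·cos48° + T_B·cos35° = 0 → T_B = 0.816858·T_A.
ΣF_y = 0: T_A·sin48° + T_B·sin35° = 1750.
Substitute: T_A·(0.743145 + 0.816858·0.573576) = 1750 → T_A = 1444.28 ≈ 1444 N.
Then T_B = 0.816858 × 1444.28 = 1180 N.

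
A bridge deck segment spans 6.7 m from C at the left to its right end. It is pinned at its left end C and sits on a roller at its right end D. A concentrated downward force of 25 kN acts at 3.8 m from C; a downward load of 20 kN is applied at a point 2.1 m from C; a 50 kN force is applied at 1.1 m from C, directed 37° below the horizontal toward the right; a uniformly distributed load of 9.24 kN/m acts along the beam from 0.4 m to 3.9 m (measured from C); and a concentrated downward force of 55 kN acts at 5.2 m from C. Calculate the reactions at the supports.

C_x = -39.93 kN, C_y = 83.98 kN, D_y = 78.45 kN

Resultant of the distributed load: 9.24 × 3.5 = 32.34 kN at 2.15 m from C.
Taking moments about C: D_y·6.7 − 25·3.8 − 20·2.1 − 50·sin37°·1.1 − (9.24·3.5)·2.15 − 55·5.2 = 0 → D_y = 525.631/6.7 = 78.4524 ≈ 78.45 kN.
ΣF_y = 0: C_y + 78.4524 − 25 − 20 − 50·sin37° − 9.24·3.5 − 55 = 0 → C_y = 83.98 kN.
ΣF_x = 0: C_x + 50·cos37° = 0 → C_x = -39.93 kN.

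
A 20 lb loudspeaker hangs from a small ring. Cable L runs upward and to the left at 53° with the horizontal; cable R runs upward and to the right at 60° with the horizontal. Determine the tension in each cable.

T_L = 10.86 lb, T_R = 13.08 lb

ΣF_x = 0: −T_L·cos53° + T_R·cos60° = 0 → T_R = 1.20363·T_L.
ΣF_y = 0: T_L·sin53° + T_R·sin60° = 20.
Substitute: T_L·(0.798636 + 1.20363·0.866025) = 20 → T_L = 10.8636 ≈ 10.86 lb.
Then T_R = 1.20363 × 10.8636 = 13.08 lb.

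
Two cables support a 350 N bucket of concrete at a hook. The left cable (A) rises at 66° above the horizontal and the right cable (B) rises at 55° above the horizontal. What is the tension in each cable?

T_A = 234.2 N, T_B = 166.1 N

ΣF_x = 0: −T_A·cos66° + T_B·cos55° = 0 → T_B = 0.709124·T_A.
ΣF_y = 0: T_A·sin66° + T_B·sin55° = 350.
Substitute: T_A·(0.913545 + 0.709124·0.819152) = 350 → T_A = 234.204 ≈ 234.2 N.
Then T_B = 0.709124 × 234.204 = 166.1 N.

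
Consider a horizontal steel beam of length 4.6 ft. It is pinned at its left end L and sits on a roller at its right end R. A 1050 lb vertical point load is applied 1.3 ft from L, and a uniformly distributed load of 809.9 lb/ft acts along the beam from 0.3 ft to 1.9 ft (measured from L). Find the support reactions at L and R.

L_x = 0, L_y = 1739 lb, R_y = 606.6 lb

Resultant of the distributed load: 809.9 × 1.6 = 1295.84 lb at 1.1 ft from L.
Taking moments about L: R_y·4.6 − 1050·1.3 − (809.9·1.6)·1.1 = 0 → R_y = 2790.424/4.6 = 606.614 ≈ 606.6 lb.
ΣF_y = 0: L_y + 606.614 − 1050 − 809.9·1.6 = 0 → L_y = 1739 lb.
ΣF_x = 0: no horizontal applied forces, so L_x = 0.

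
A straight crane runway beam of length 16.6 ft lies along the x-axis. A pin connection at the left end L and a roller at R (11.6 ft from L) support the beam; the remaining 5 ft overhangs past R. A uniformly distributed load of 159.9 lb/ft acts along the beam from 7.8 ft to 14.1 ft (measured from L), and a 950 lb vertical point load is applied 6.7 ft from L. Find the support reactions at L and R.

Resultant of the distributed load: 159.9 × 6.3 = 1007.37 lb at 10.95 ft from L.
Taking moments about L: R_y·11.6 − (159.9·6.3)·10.95 − 950·6.7 = 0 → R_y = 17395.7015/11.6 = 1499.63 ≈ 1500 lb.
ΣF_y = 0: L_y + 1499.63 − 159.9·6.3 − 950 = 0 → L_y = 457.7 lb.
ΣF_x = 0: no horizontal applied forces, so L_x = 0.

L_x = 0, L_y = 457.7 lb, R_y = 1500 lb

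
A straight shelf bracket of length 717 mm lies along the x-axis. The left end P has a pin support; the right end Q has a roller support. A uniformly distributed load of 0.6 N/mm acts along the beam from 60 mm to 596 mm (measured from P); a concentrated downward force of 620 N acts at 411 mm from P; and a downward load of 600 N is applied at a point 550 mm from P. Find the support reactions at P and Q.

Resultant of the distributed load: 0.6 × 536 = 321.6 N at 328 mm from P.
Taking moments about P: Q_y·717 − (0.6·536)·328 − 620·411 − 600·550 = 0 → Q_y = 690304.8/717 = 962.768 ≈ 962.8 N.
ΣF_y = 0: P_y + 962.768 − 0.6·536 − 620 − 600 = 0 → P_y = 578.8 N.
ΣF_x = 0: no horizontal applied forces, so P_x = 0.

P_x = 0, P_y = 578.8 N, Q_y = 962.8 N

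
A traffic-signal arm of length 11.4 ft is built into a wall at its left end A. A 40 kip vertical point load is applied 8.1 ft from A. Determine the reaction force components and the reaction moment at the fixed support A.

A_x = 0, A_y = 40.00 kip, M_A = 324.0 kip·ft

ΣF_x = 0: A_x = 0.
ΣF_y = 0: A_y − 40 = 0 → A_y = 40.00 kip.
ΣM about A: M_A − 40·8.1 = 0 → M_A = 324.0 kip·ft.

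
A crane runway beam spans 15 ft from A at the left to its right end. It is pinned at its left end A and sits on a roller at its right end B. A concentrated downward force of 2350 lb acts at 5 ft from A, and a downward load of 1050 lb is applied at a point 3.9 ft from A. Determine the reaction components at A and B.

ΣM about A: B_y·15 − 2350·5 − 1050·3.9 = 0 → B_y = 15845/15 = 1056.33 ≈ 1056 lb.
ΣF_y = 0: A_y + 1056.33 − 2350 − 1050 = 0 → A_y = 2344 lb.
ΣF_x = 0: no horizontal applied forces, so A_x = 0.

A_x = 0, A_y = 2344 lb, B_y = 1056 lb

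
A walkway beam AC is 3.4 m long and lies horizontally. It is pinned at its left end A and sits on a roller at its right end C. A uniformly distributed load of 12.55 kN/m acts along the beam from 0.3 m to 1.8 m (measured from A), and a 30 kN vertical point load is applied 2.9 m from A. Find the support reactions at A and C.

A_x = 0, A_y = 17.42 kN, C_y = 31.40 kN

Resultant of the distributed load: 12.55 × 1.5 = 18.825 kN at 1.05 m from A.
ΣM about A: C_y·3.4 − (12.55·1.5)·1.05 − 30·2.9 = 0 → C_y = 106.76625/3.4 = 31.4018 ≈ 31.40 kN.
ΣF_y = 0: A_y + 31.4018 − 12.55·1.5 − 30 = 0 → A_y = 17.42 kN.
ΣF_x = 0: no horizontal applied forces, so A_x = 0.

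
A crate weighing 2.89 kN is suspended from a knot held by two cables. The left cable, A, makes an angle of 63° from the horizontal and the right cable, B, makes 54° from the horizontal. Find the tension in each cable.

T_A = 1.906 kN, T_B = 1.473 kN

ΣF_x = 0: −T_A·cos63° + T_B·cos54° = 0 → T_B = 0.772375·T_A.
ΣF_y = 0: T_A·sin63° + T_B·sin54° = 2.89.
Substitute: T_A·(0.891007 + 0.772375·0.809017) = 2.89 → T_A = 1.90649 ≈ 1.906 kN.
Then T_B = 0.772375 × 1.90649 = 1.473 kN.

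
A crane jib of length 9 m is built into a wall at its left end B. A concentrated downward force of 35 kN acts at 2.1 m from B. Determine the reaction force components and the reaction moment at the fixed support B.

ΣF_x = 0: B_x = 0.
ΣF_y = 0: B_y − 35 = 0 → B_y = 35.00 kN.
ΣM about B: M_B − 35·2.1 = 0 → M_B = 73.50 kN·m.

B_x = 0, B_y = 35.00 kN, M_B = 73.50 kN·m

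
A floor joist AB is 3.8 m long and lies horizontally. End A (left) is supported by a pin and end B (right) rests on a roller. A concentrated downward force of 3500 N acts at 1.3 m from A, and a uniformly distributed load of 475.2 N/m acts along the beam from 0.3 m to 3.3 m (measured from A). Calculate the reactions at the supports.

Resultant of the distributed load: 475.2 × 3 = 1425.6 N at 1.8 m from A.
Moments about A: B_y·3.8 − 3500·1.3 − (475.2·3)·1.8 = 0 → B_y = 7116.08/3.8 = 1872.65 ≈ 1873 N.
ΣF_y = 0: A_y + 1872.65 − 3500 − 475.2·3 = 0 → A_y = 3053 N.
ΣF_x = 0: no horizontal applied forces, so A_x = 0.

A_x = 0, A_y = 3053 N, B_y = 1873 N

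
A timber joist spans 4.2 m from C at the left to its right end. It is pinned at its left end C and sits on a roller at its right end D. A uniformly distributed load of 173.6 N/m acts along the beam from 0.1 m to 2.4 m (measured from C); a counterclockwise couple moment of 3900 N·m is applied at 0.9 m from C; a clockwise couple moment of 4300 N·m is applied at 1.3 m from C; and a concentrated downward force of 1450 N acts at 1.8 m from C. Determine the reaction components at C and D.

Resultant of the distributed load: 173.6 × 2.3 = 399.28 N at 1.25 m from C.
Taking moments about C: D_y·4.2 − (173.6·2.3)·1.25 + 3900 − 4300 − 1450·1.8 = 0 → D_y = 3509.1/4.2 = 835.5 N.
ΣF_y = 0: C_y + 835.5 − 173.6·2.3 − 1450 = 0 → C_y = 1014 N.
ΣF_x = 0: no horizontal applied forces, so C_x = 0.

C_x = 0, C_y = 1014 N, D_y = 835.5 N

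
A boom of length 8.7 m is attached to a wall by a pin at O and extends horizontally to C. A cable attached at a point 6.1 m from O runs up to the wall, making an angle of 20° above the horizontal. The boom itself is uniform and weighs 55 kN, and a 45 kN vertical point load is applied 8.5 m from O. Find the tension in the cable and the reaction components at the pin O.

ΣM about O: T·sin20°·6.1 − 55·4.35 − 45·8.5 = 0 → T = 621.75/(6.1·0.34202) = 298.012 ≈ 298.0 kN.
ΣF_x = 0: O_x − T·cos20° = 0 → O_x = 298.012 × 0.939693 = 280.0 kN.
ΣF_y = 0: O_y + T·sin20° − 55 − 45 = 0 → O_y = 100 − 298.012 × 0.34202 = -1.926 kN.

T = 298.0 kN, O_x = 280.0 kN, O_y = -1.926 kN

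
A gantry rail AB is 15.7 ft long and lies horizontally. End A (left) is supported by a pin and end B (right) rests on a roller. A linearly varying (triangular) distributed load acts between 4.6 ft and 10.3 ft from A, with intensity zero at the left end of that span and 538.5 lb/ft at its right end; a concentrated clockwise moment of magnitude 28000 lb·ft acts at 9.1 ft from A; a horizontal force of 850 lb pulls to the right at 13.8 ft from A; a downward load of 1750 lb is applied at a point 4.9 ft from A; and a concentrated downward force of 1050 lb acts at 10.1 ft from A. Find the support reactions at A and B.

A_x = -850.0 lb, A_y = 508.5 lb, B_y = 3826 lb

Resultant of the triangular load: ½ × 538.5 × 5.7 = 1534.725 lb, acting at 8.4 ft from A (one-third of the span from the peak).
Moments about A: B_y·15.7 − (½·538.5·5.7)·8.4 − 28000 − 1750·4.9 − 1050·10.1 = 0 → B_y = 60071.69/15.7 = 3826.22 ≈ 3826 lb.
ΣF_y = 0: A_y + 3826.22 − ½·538.5·5.7 − 1750 − 1050 = 0 → A_y = 508.5 lb.
ΣF_x = 0: A_x + 850 = 0 → A_x = -850.0 lb.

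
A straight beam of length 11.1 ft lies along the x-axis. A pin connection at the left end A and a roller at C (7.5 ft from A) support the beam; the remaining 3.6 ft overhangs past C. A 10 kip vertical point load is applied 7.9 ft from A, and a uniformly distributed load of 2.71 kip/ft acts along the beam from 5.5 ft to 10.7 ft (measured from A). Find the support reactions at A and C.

Resultant of the distributed load: 2.71 × 5.2 = 14.092 kip at 8.1 ft from A.
Taking moments about A: C_y·7.5 − 10·7.9 − (2.71·5.2)·8.1 = 0 → C_y = 193.1452/7.5 = 25.7527 ≈ 25.75 kip.
ΣF_y = 0: A_y + 25.7527 − 10 − 2.71·5.2 = 0 → A_y = -1.661 kip.
ΣF_x = 0: no horizontal applied forces, so A_x = 0.

A_x = 0, A_y = -1.661 kip, C_y = 25.75 kip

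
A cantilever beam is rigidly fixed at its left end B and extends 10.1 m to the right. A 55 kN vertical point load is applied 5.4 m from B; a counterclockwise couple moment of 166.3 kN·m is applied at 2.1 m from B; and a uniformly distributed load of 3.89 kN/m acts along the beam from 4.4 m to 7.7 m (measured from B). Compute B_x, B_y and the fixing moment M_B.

Resultant of the distributed load: 3.89 × 3.3 = 12.837 kN at 6.05 m from B.
ΣF_x = 0: B_x = 0.
ΣF_y = 0: B_y − 55 − 3.89·3.3 = 0 → B_y = 67.84 kN.
ΣM about B: M_B − 55·5.4 + 166.3 − (3.89·3.3)·6.05 = 0 → M_B = 208.4 kN·m.

B_x = 0, B_y = 67.84 kN, M_B = 208.4 kN·m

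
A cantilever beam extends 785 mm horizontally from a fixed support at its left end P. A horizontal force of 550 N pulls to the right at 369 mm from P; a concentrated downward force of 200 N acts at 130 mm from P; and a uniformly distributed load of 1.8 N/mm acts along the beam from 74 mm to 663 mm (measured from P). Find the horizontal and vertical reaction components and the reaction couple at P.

Resultant of the distributed load: 1.8 × 589 = 1060.2 N at 368.5 mm from P.
ΣF_x = 0: P_x + 550 = 0 → P_x = -550.0 N.
ΣF_y = 0: P_y − 200 − 1.8·589 = 0 → P_y = 1260 N.
ΣM about P: M_P − 200·130 − (1.8·589)·368.5 = 0 → M_P = 416700 N·mm.

P_x = -550.0 N, P_y = 1260 N, M_P = 416700 N·mm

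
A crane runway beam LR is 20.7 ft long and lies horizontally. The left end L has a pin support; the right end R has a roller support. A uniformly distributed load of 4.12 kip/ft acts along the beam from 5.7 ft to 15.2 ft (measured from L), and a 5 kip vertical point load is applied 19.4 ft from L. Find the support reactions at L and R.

Resultant of the distributed load: 4.12 × 9.5 = 39.14 kip at 10.45 ft from L.
Taking moments about L: R_y·20.7 − (4.12·9.5)·10.45 − 5·19.4 = 0 → R_y = 506.013/20.7 = 24.4451 ≈ 24.45 kip.
ΣF_y = 0: L_y + 24.4451 − 4.12·9.5 − 5 = 0 → L_y = 19.69 kip.
ΣF_x = 0: no horizontal applied forces, so L_x = 0.

L_x = 0, L_y = 19.69 kip, R_y = 24.45 kip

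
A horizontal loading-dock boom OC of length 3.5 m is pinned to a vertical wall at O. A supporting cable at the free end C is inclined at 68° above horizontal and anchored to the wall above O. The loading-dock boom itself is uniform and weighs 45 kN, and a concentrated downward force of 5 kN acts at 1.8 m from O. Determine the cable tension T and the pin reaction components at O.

T = 27.04 kN, O_x = 10.13 kN, O_y = 24.93 kN

ΣM about O: T·sin68°·3.5 − 45·1.75 − 5·1.8 = 0 → T = 87.75/(3.5·0.927184) = 27.0404 ≈ 27.04 kN.
ΣF_x = 0: O_x − T·cos68° = 0 → O_x = 27.0404 × 0.374607 = 10.13 kN.
ΣF_y = 0: O_y + T·sin68° − 45 − 5 = 0 → O_y = 50 − 27.0404 × 0.927184 = 24.93 kN.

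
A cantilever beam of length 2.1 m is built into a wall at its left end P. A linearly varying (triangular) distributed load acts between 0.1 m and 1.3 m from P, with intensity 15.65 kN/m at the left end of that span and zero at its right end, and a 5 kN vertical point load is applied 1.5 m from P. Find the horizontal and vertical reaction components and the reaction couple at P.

P_x = 0, P_y = 14.39 kN, M_P = 12.20 kN·m

Resultant of the triangular load: ½ × 15.65 × 1.2 = 9.39 kN, acting at 0.5 m from P (one-third of the span from the peak).
ΣF_x = 0: P_x = 0.
ΣF_y = 0: P_y − ½·15.65·1.2 − 5 = 0 → P_y = 14.39 kN.
ΣM about P: M_P − (½·15.65·1.2)·0.5 − 5·1.5 = 0 → M_P = 12.20 kN·m.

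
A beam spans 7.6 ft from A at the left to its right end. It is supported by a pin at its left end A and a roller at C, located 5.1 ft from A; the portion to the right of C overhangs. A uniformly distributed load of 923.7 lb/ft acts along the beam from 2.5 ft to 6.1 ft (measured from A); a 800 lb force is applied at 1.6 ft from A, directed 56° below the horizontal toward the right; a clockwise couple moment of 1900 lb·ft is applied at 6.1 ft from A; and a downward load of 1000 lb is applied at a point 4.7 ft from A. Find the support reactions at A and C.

A_x = -447.4 lb, A_y = 682.7 lb, C_y = 4306 lb

Resultant of the distributed load: 923.7 × 3.6 = 3325.32 lb at 4.3 ft from A.
Taking moments about A: C_y·5.1 − (923.7·3.6)·4.3 − 800·sin56°·1.6 − 1900 − 1000·4.7 = 0 → C_y = 21960/5.1 = 4305.88 ≈ 4306 lb.
ΣF_y = 0: A_y + 4305.88 − 923.7·3.6 − 800·sin56° − 1000 = 0 → A_y = 682.7 lb.
ΣF_x = 0: A_x + 800·cos56° = 0 → A_x = -447.4 lb.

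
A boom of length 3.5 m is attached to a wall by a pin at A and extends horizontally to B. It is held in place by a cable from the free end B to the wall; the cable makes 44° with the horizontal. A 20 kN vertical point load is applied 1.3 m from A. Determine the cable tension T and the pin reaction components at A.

ΣM about A: T·sin44°·3.5 − 20·1.3 = 0 → T = 26/(3.5·0.694658) = 10.6939 ≈ 10.69 kN.
ΣF_x = 0: A_x − T·cos44° = 0 → A_x = 10.6939 × 0.71934 = 7.693 kN.
ΣF_y = 0: A_y + T·sin44° − 20 = 0 → A_y = 20 − 10.6939 × 0.694658 = 12.57 kN.

T = 10.69 kN, A_x = 7.693 kN, A_y = 12.57 kN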